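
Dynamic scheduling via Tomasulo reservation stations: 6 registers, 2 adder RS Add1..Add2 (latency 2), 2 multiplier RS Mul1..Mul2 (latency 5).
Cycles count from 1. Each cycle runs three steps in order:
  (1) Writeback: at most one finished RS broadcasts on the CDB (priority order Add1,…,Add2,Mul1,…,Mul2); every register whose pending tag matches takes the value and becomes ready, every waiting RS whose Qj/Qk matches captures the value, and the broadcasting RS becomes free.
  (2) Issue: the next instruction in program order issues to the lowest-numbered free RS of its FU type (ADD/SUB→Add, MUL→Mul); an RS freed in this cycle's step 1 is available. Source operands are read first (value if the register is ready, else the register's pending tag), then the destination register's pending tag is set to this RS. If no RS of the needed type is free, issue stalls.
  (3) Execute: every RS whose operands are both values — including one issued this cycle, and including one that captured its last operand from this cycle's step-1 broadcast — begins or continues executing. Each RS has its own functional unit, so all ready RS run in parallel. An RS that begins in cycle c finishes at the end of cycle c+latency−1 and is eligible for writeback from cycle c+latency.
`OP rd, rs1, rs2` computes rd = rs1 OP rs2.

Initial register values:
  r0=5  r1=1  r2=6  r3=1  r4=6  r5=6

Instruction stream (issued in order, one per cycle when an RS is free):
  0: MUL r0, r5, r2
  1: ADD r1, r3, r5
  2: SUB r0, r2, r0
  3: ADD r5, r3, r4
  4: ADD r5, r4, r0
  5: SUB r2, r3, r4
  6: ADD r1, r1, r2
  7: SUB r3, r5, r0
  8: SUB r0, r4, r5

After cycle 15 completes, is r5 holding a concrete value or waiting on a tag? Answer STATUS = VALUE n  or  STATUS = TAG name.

c1: issue MUL r0<-Mul1 | r0:Mul1,r1:1,r2:6,r3:1,r4:6,r5:6
c2: issue ADD r1<-Add1 | r0:Mul1,r1:Add1,r2:6,r3:1,r4:6,r5:6
c3: issue SUB r0<-Add2 | r0:Add2,r1:Add1,r2:6,r3:1,r4:6,r5:6
c4: CDB Add1=7; issue ADD r5<-Add1 | r0:Add2,r1:7,r2:6,r3:1,r4:6,r5:Add1
c5: stall | r0:Add2,r1:7,r2:6,r3:1,r4:6,r5:Add1
c6: CDB Add1=7; issue ADD r5<-Add1 | r0:Add2,r1:7,r2:6,r3:1,r4:6,r5:Add1
c7: CDB Mul1=36; stall | r0:Add2,r1:7,r2:6,r3:1,r4:6,r5:Add1
c8: stall | r0:Add2,r1:7,r2:6,r3:1,r4:6,r5:Add1
c9: CDB Add2=-30; issue SUB r2<-Add2 | r0:-30,r1:7,r2:Add2,r3:1,r4:6,r5:Add1
c10: stall | r0:-30,r1:7,r2:Add2,r3:1,r4:6,r5:Add1
c11: CDB Add1=-24; issue ADD r1<-Add1 | r0:-30,r1:Add1,r2:Add2,r3:1,r4:6,r5:-24
c12: CDB Add2=-5; issue SUB r3<-Add2 | r0:-30,r1:Add1,r2:-5,r3:Add2,r4:6,r5:-24
c13: stall | r0:-30,r1:Add1,r2:-5,r3:Add2,r4:6,r5:-24
c14: CDB Add1=2; issue SUB r0<-Add1 | r0:Add1,r1:2,r2:-5,r3:Add2,r4:6,r5:-24
c15: CDB Add2=6 | r0:Add1,r1:2,r2:-5,r3:6,r4:6,r5:-24

STATUS = VALUE -24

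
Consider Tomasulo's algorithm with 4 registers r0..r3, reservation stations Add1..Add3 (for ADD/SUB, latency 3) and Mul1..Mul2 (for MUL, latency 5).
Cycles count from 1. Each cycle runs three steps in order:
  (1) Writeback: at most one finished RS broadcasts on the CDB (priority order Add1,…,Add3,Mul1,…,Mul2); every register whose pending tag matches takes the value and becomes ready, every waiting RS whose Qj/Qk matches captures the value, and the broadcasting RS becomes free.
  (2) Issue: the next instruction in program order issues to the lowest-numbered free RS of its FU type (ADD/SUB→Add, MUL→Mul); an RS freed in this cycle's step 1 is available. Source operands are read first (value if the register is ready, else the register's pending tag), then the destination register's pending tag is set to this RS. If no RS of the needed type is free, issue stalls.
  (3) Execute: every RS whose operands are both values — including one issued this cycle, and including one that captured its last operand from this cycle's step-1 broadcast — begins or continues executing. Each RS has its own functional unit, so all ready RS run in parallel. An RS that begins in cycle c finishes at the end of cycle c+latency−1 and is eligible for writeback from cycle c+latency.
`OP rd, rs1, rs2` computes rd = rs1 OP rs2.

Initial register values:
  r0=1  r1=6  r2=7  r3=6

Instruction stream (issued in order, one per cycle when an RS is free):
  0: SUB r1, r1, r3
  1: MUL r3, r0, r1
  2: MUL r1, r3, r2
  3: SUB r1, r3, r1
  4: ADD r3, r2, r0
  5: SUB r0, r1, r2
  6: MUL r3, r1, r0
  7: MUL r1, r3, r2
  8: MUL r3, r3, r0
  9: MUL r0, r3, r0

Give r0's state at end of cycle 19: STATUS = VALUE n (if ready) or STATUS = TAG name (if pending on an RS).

  c1: issue SUB r1<-Add1  regs: r0:1,r1:Add1,r2:7,r3:6
  c2: issue MUL r3<-Mul1  regs: r0:1,r1:Add1,r2:7,r3:Mul1
  c3: issue MUL r1<-Mul2  regs: r0:1,r1:Mul2,r2:7,r3:Mul1
  c4: CDB Add1=0; issue SUB r1<-Add1  regs: r0:1,r1:Add1,r2:7,r3:Mul1
  c5: issue ADD r3<-Add2  regs: r0:1,r1:Add1,r2:7,r3:Add2
  c6: issue SUB r0<-Add3  regs: r0:Add3,r1:Add1,r2:7,r3:Add2
  c7: stall  regs: r0:Add3,r1:Add1,r2:7,r3:Add2
  c8: CDB Add2=8; stall  regs: r0:Add3,r1:Add1,r2:7,r3:8
  c9: CDB Mul1=0; issue MUL r3<-Mul1  regs: r0:Add3,r1:Add1,r2:7,r3:Mul1
  c10: stall  regs: r0:Add3,r1:Add1,r2:7,r3:Mul1
  c11: stall  regs: r0:Add3,r1:Add1,r2:7,r3:Mul1
  c12: stall  regs: r0:Add3,r1:Add1,r2:7,r3:Mul1
  c13: stall  regs: r0:Add3,r1:Add1,r2:7,r3:Mul1
  c14: CDB Mul2=0; issue MUL r1<-Mul2  regs: r0:Add3,r1:Mul2,r2:7,r3:Mul1
  c15: stall  regs: r0:Add3,r1:Mul2,r2:7,r3:Mul1
  c16: stall  regs: r0:Add3,r1:Mul2,r2:7,r3:Mul1
  c17: CDB Add1=0; stall  regs: r0:Add3,r1:Mul2,r2:7,r3:Mul1
  c18: stall  regs: r0:Add3,r1:Mul2,r2:7,r3:Mul1
  c19: stall  regs: r0:Add3,r1:Mul2,r2:7,r3:Mul1

STATUS = TAG Add3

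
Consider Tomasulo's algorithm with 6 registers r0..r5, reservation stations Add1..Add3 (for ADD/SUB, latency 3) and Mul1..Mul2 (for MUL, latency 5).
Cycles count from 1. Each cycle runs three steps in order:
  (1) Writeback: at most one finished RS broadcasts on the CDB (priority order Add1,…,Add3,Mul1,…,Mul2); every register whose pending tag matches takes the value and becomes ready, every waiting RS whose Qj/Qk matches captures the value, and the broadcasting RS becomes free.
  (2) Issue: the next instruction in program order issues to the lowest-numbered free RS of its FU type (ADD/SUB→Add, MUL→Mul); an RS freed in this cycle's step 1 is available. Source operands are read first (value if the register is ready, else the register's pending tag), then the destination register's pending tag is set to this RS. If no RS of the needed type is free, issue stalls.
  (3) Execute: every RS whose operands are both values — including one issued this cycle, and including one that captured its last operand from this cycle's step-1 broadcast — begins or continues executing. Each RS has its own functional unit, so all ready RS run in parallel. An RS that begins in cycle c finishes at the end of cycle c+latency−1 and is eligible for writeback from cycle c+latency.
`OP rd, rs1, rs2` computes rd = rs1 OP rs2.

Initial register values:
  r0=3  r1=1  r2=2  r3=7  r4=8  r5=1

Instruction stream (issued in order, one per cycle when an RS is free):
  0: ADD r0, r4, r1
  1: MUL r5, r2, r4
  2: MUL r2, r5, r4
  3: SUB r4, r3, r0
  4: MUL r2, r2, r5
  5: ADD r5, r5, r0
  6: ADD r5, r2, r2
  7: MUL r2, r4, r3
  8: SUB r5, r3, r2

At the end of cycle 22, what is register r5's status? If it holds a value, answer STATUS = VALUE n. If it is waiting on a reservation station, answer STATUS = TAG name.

c1: issue ADD r0<-Add1 | r0:Add1,r1:1,r2:2,r3:7,r4:8,r5:1
c2: issue MUL r5<-Mul1 | r0:Add1,r1:1,r2:2,r3:7,r4:8,r5:Mul1
c3: issue MUL r2<-Mul2 | r0:Add1,r1:1,r2:Mul2,r3:7,r4:8,r5:Mul1
c4: CDB Add1=9; issue SUB r4<-Add1 | r0:9,r1:1,r2:Mul2,r3:7,r4:Add1,r5:Mul1
c5: stall | r0:9,r1:1,r2:Mul2,r3:7,r4:Add1,r5:Mul1
c6: stall | r0:9,r1:1,r2:Mul2,r3:7,r4:Add1,r5:Mul1
c7: CDB Add1=-2; stall | r0:9,r1:1,r2:Mul2,r3:7,r4:-2,r5:Mul1
c8: CDB Mul1=16; issue MUL r2<-Mul1 | r0:9,r1:1,r2:Mul1,r3:7,r4:-2,r5:16
c9: issue ADD r5<-Add1 | r0:9,r1:1,r2:Mul1,r3:7,r4:-2,r5:Add1
c10: issue ADD r5<-Add2 | r0:9,r1:1,r2:Mul1,r3:7,r4:-2,r5:Add2
c11: stall | r0:9,r1:1,r2:Mul1,r3:7,r4:-2,r5:Add2
c12: CDB Add1=25; stall | r0:9,r1:1,r2:Mul1,r3:7,r4:-2,r5:Add2
c13: CDB Mul2=128; issue MUL r2<-Mul2 | r0:9,r1:1,r2:Mul2,r3:7,r4:-2,r5:Add2
c14: issue SUB r5<-Add1 | r0:9,r1:1,r2:Mul2,r3:7,r4:-2,r5:Add1
c15: - | r0:9,r1:1,r2:Mul2,r3:7,r4:-2,r5:Add1
c16: - | r0:9,r1:1,r2:Mul2,r3:7,r4:-2,r5:Add1
c17: - | r0:9,r1:1,r2:Mul2,r3:7,r4:-2,r5:Add1
c18: CDB Mul1=2048 | r0:9,r1:1,r2:Mul2,r3:7,r4:-2,r5:Add1
c19: CDB Mul2=-14 | r0:9,r1:1,r2:-14,r3:7,r4:-2,r5:Add1
c20: - | r0:9,r1:1,r2:-14,r3:7,r4:-2,r5:Add1
c21: CDB Add2=4096 | r0:9,r1:1,r2:-14,r3:7,r4:-2,r5:Add1
c22: CDB Add1=21 | r0:9,r1:1,r2:-14,r3:7,r4:-2,r5:21

STATUS = VALUE 21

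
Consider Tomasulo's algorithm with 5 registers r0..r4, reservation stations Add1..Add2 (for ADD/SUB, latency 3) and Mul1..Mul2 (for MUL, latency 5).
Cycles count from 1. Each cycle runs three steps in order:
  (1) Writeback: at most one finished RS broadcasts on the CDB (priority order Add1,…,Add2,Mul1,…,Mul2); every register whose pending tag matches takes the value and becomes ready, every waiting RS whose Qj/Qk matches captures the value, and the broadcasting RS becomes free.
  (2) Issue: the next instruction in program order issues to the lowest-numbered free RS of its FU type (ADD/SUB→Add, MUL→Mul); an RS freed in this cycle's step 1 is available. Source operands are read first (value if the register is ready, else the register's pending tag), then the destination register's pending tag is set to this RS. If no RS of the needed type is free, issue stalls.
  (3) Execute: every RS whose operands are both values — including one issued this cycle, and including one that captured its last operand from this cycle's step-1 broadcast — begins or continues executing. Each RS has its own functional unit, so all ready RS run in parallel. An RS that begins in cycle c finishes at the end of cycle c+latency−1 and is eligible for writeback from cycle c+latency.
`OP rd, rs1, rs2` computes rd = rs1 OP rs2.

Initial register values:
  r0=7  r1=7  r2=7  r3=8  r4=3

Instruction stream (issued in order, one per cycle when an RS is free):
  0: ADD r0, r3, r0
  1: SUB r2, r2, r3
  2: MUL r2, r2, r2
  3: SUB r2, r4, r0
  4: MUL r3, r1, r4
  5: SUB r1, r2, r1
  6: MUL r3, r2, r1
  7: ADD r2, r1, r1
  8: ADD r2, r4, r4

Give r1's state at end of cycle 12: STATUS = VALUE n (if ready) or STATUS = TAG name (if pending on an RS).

STATUS = VALUE -19

c1: issue ADD r0<-Add1 | r0:Add1,r1:7,r2:7,r3:8,r4:3
c2: issue SUB r2<-Add2 | r0:Add1,r1:7,r2:Add2,r3:8,r4:3
c3: issue MUL r2<-Mul1 | r0:Add1,r1:7,r2:Mul1,r3:8,r4:3
c4: CDB Add1=15; issue SUB r2<-Add1 | r0:15,r1:7,r2:Add1,r3:8,r4:3
c5: CDB Add2=-1; issue MUL r3<-Mul2 | r0:15,r1:7,r2:Add1,r3:Mul2,r4:3
c6: issue SUB r1<-Add2 | r0:15,r1:Add2,r2:Add1,r3:Mul2,r4:3
c7: CDB Add1=-12; stall | r0:15,r1:Add2,r2:-12,r3:Mul2,r4:3
c8: stall | r0:15,r1:Add2,r2:-12,r3:Mul2,r4:3
c9: stall | r0:15,r1:Add2,r2:-12,r3:Mul2,r4:3
c10: CDB Add2=-19; stall | r0:15,r1:-19,r2:-12,r3:Mul2,r4:3
c11: CDB Mul1=1; issue MUL r3<-Mul1 | r0:15,r1:-19,r2:-12,r3:Mul1,r4:3
c12: CDB Mul2=21; issue ADD r2<-Add1 | r0:15,r1:-19,r2:Add1,r3:Mul1,r4:3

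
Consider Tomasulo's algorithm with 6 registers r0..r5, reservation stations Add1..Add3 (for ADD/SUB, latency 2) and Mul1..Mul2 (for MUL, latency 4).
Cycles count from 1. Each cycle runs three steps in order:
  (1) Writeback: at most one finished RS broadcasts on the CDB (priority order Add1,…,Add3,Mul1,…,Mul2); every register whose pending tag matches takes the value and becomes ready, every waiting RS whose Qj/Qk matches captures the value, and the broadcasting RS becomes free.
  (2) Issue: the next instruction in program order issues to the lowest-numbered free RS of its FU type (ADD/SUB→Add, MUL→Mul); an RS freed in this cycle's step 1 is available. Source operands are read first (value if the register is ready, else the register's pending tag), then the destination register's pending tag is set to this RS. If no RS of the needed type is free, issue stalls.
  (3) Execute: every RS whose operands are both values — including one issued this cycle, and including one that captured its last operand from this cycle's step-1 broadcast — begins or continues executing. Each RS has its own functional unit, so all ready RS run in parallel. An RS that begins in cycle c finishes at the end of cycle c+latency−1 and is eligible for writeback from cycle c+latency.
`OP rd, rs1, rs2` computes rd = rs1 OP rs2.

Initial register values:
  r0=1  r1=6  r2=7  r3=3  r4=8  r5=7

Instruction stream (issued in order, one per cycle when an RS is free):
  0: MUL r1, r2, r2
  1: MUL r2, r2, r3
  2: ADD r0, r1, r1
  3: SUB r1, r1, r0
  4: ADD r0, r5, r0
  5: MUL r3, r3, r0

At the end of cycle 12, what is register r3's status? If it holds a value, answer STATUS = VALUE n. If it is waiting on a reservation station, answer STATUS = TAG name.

STATUS = TAG Mul1

c1: issue MUL r1<-Mul1 | r0:1,r1:Mul1,r2:7,r3:3,r4:8,r5:7
c2: issue MUL r2<-Mul2 | r0:1,r1:Mul1,r2:Mul2,r3:3,r4:8,r5:7
c3: issue ADD r0<-Add1 | r0:Add1,r1:Mul1,r2:Mul2,r3:3,r4:8,r5:7
c4: issue SUB r1<-Add2 | r0:Add1,r1:Add2,r2:Mul2,r3:3,r4:8,r5:7
c5: CDB Mul1=49; issue ADD r0<-Add3 | r0:Add3,r1:Add2,r2:Mul2,r3:3,r4:8,r5:7
c6: CDB Mul2=21; issue MUL r3<-Mul1 | r0:Add3,r1:Add2,r2:21,r3:Mul1,r4:8,r5:7
c7: CDB Add1=98 | r0:Add3,r1:Add2,r2:21,r3:Mul1,r4:8,r5:7
c8: - | r0:Add3,r1:Add2,r2:21,r3:Mul1,r4:8,r5:7
c9: CDB Add2=-49 | r0:Add3,r1:-49,r2:21,r3:Mul1,r4:8,r5:7
c10: CDB Add3=105 | r0:105,r1:-49,r2:21,r3:Mul1,r4:8,r5:7
c11: - | r0:105,r1:-49,r2:21,r3:Mul1,r4:8,r5:7
c12: - | r0:105,r1:-49,r2:21,r3:Mul1,r4:8,r5:7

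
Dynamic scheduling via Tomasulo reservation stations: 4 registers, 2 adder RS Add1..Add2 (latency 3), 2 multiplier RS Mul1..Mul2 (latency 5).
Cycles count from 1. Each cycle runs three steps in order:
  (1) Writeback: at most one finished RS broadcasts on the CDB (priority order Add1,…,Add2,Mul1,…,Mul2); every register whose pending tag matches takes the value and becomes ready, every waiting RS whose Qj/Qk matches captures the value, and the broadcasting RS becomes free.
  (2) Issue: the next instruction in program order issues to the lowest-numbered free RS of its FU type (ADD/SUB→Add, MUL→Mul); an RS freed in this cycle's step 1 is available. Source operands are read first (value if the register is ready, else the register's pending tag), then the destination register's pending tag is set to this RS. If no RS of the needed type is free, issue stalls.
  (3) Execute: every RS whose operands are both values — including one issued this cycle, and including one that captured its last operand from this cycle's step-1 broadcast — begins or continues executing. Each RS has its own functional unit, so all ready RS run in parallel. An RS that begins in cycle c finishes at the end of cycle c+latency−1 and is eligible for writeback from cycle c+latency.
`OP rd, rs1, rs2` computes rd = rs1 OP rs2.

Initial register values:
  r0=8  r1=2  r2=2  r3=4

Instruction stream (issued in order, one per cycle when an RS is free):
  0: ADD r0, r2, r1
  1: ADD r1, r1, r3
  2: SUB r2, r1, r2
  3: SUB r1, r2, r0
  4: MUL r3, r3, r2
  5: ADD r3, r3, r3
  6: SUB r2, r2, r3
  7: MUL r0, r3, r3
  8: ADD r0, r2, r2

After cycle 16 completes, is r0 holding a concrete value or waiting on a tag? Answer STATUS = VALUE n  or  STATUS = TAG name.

STATUS = TAG Add1

cycle 1: issue ADD r0<-Add1 // r0:Add1,r1:2,r2:2,r3:4
cycle 2: issue ADD r1<-Add2 // r0:Add1,r1:Add2,r2:2,r3:4
cycle 3: stall // r0:Add1,r1:Add2,r2:2,r3:4
cycle 4: CDB Add1=4; issue SUB r2<-Add1 // r0:4,r1:Add2,r2:Add1,r3:4
cycle 5: CDB Add2=6; issue SUB r1<-Add2 // r0:4,r1:Add2,r2:Add1,r3:4
cycle 6: issue MUL r3<-Mul1 // r0:4,r1:Add2,r2:Add1,r3:Mul1
cycle 7: stall // r0:4,r1:Add2,r2:Add1,r3:Mul1
cycle 8: CDB Add1=4; issue ADD r3<-Add1 // r0:4,r1:Add2,r2:4,r3:Add1
cycle 9: stall // r0:4,r1:Add2,r2:4,r3:Add1
cycle 10: stall // r0:4,r1:Add2,r2:4,r3:Add1
cycle 11: CDB Add2=0; issue SUB r2<-Add2 // r0:4,r1:0,r2:Add2,r3:Add1
cycle 12: issue MUL r0<-Mul2 // r0:Mul2,r1:0,r2:Add2,r3:Add1
cycle 13: CDB Mul1=16; stall // r0:Mul2,r1:0,r2:Add2,r3:Add1
cycle 14: stall // r0:Mul2,r1:0,r2:Add2,r3:Add1
cycle 15: stall // r0:Mul2,r1:0,r2:Add2,r3:Add1
cycle 16: CDB Add1=32; issue ADD r0<-Add1 // r0:Add1,r1:0,r2:Add2,r3:32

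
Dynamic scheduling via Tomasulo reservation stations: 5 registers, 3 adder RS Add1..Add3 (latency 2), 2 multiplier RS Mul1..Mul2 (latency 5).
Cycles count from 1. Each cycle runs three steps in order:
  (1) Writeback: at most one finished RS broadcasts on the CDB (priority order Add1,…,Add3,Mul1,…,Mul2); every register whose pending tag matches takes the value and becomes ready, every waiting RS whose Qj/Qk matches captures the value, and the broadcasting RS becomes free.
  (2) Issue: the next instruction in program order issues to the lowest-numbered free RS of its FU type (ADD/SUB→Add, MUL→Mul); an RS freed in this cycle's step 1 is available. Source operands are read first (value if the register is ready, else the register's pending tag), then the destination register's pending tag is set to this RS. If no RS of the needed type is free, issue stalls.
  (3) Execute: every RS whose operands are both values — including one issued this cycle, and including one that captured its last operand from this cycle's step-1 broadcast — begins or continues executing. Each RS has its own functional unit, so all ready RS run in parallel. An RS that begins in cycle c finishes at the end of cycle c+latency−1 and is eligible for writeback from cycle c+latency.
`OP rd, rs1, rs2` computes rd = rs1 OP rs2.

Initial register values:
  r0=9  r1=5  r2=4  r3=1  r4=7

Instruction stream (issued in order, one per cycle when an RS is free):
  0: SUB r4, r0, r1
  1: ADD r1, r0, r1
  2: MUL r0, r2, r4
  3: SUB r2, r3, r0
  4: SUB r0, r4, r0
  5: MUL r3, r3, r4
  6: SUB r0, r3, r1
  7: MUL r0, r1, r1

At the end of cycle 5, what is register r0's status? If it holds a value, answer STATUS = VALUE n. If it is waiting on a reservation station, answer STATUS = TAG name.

c1: issue SUB r4<-Add1 | r0:9,r1:5,r2:4,r3:1,r4:Add1
c2: issue ADD r1<-Add2 | r0:9,r1:Add2,r2:4,r3:1,r4:Add1
c3: CDB Add1=4; issue MUL r0<-Mul1 | r0:Mul1,r1:Add2,r2:4,r3:1,r4:4
c4: CDB Add2=14; issue SUB r2<-Add1 | r0:Mul1,r1:14,r2:Add1,r3:1,r4:4
c5: issue SUB r0<-Add2 | r0:Add2,r1:14,r2:Add1,r3:1,r4:4

STATUS = TAG Add2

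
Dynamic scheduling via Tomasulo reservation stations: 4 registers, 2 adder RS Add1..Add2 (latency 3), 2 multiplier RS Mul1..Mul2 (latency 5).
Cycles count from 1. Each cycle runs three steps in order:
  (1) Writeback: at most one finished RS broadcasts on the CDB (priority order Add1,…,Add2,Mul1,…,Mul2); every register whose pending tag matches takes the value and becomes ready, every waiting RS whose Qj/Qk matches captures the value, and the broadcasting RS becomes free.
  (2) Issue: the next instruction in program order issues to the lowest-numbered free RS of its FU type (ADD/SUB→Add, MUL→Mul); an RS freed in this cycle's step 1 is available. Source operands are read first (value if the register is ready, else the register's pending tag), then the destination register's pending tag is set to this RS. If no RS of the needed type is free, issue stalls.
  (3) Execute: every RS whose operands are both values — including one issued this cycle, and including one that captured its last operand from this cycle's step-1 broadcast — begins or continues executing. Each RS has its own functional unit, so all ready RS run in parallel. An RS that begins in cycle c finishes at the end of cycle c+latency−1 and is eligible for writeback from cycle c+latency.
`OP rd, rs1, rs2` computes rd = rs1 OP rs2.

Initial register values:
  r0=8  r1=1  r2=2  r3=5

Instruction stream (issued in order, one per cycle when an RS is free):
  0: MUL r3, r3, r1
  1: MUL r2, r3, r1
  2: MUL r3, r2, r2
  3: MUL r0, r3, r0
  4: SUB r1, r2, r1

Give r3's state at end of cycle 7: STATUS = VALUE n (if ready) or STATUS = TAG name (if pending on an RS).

STATUS = TAG Mul1

  c1: issue MUL r3<-Mul1  regs: r0:8,r1:1,r2:2,r3:Mul1
  c2: issue MUL r2<-Mul2  regs: r0:8,r1:1,r2:Mul2,r3:Mul1
  c3: stall  regs: r0:8,r1:1,r2:Mul2,r3:Mul1
  c4: stall  regs: r0:8,r1:1,r2:Mul2,r3:Mul1
  c5: stall  regs: r0:8,r1:1,r2:Mul2,r3:Mul1
  c6: CDB Mul1=5; issue MUL r3<-Mul1  regs: r0:8,r1:1,r2:Mul2,r3:Mul1
  c7: stall  regs: r0:8,r1:1,r2:Mul2,r3:Mul1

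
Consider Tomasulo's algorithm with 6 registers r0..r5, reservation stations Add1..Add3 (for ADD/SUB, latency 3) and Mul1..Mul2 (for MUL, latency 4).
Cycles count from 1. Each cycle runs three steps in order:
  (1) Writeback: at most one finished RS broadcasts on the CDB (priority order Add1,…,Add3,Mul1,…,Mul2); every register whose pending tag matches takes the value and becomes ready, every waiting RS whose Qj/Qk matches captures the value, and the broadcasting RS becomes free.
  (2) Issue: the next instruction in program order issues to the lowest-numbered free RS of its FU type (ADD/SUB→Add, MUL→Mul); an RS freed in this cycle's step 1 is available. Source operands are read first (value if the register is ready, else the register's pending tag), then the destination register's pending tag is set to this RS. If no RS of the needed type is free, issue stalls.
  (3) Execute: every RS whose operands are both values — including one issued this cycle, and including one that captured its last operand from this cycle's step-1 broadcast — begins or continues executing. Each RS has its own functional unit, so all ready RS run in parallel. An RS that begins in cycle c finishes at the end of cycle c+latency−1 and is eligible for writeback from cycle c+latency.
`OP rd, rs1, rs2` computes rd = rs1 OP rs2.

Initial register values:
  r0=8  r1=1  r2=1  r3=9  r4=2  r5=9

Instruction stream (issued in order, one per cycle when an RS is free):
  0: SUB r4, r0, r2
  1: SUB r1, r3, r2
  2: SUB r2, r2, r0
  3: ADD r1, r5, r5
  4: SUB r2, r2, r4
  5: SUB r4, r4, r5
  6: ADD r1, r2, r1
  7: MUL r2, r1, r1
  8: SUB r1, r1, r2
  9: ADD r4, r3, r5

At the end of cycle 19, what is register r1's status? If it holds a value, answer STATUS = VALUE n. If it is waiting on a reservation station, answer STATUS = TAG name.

cycle 1: issue SUB r4<-Add1 // r0:8,r1:1,r2:1,r3:9,r4:Add1,r5:9
cycle 2: issue SUB r1<-Add2 // r0:8,r1:Add2,r2:1,r3:9,r4:Add1,r5:9
cycle 3: issue SUB r2<-Add3 // r0:8,r1:Add2,r2:Add3,r3:9,r4:Add1,r5:9
cycle 4: CDB Add1=7; issue ADD r1<-Add1 // r0:8,r1:Add1,r2:Add3,r3:9,r4:7,r5:9
cycle 5: CDB Add2=8; issue SUB r2<-Add2 // r0:8,r1:Add1,r2:Add2,r3:9,r4:7,r5:9
cycle 6: CDB Add3=-7; issue SUB r4<-Add3 // r0:8,r1:Add1,r2:Add2,r3:9,r4:Add3,r5:9
cycle 7: CDB Add1=18; issue ADD r1<-Add1 // r0:8,r1:Add1,r2:Add2,r3:9,r4:Add3,r5:9
cycle 8: issue MUL r2<-Mul1 // r0:8,r1:Add1,r2:Mul1,r3:9,r4:Add3,r5:9
cycle 9: CDB Add2=-14; issue SUB r1<-Add2 // r0:8,r1:Add2,r2:Mul1,r3:9,r4:Add3,r5:9
cycle 10: CDB Add3=-2; issue ADD r4<-Add3 // r0:8,r1:Add2,r2:Mul1,r3:9,r4:Add3,r5:9
cycle 11: - // r0:8,r1:Add2,r2:Mul1,r3:9,r4:Add3,r5:9
cycle 12: CDB Add1=4 // r0:8,r1:Add2,r2:Mul1,r3:9,r4:Add3,r5:9
cycle 13: CDB Add3=18 // r0:8,r1:Add2,r2:Mul1,r3:9,r4:18,r5:9
cycle 14: - // r0:8,r1:Add2,r2:Mul1,r3:9,r4:18,r5:9
cycle 15: - // r0:8,r1:Add2,r2:Mul1,r3:9,r4:18,r5:9
cycle 16: CDB Mul1=16 // r0:8,r1:Add2,r2:16,r3:9,r4:18,r5:9
cycle 17: - // r0:8,r1:Add2,r2:16,r3:9,r4:18,r5:9
cycle 18: - // r0:8,r1:Add2,r2:16,r3:9,r4:18,r5:9
cycle 19: CDB Add2=-12 // r0:8,r1:-12,r2:16,r3:9,r4:18,r5:9

STATUS = VALUE -12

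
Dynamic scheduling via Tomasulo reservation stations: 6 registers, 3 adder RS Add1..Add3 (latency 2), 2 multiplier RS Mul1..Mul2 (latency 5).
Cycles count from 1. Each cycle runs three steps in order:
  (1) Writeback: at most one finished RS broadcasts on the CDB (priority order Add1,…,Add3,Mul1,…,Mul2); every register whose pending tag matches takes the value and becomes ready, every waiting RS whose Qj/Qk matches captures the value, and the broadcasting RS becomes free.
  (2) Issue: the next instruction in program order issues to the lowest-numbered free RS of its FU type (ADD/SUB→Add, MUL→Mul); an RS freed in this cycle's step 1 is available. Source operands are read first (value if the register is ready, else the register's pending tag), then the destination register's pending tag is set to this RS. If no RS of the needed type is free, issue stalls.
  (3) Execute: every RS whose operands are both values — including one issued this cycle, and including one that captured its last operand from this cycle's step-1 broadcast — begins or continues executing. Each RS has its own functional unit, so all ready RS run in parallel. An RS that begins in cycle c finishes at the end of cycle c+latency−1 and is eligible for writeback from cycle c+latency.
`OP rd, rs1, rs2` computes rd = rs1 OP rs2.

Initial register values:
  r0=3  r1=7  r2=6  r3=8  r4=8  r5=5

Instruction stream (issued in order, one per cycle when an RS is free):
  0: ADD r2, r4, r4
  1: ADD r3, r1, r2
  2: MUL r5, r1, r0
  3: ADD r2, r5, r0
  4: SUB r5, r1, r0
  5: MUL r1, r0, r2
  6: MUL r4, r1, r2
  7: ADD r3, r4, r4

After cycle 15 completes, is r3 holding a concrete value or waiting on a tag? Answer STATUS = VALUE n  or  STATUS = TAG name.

STATUS = TAG Add2

  c1: issue ADD r2<-Add1  regs: r0:3,r1:7,r2:Add1,r3:8,r4:8,r5:5
  c2: issue ADD r3<-Add2  regs: r0:3,r1:7,r2:Add1,r3:Add2,r4:8,r5:5
  c3: CDB Add1=16; issue MUL r5<-Mul1  regs: r0:3,r1:7,r2:16,r3:Add2,r4:8,r5:Mul1
  c4: issue ADD r2<-Add1  regs: r0:3,r1:7,r2:Add1,r3:Add2,r4:8,r5:Mul1
  c5: CDB Add2=23; issue SUB r5<-Add2  regs: r0:3,r1:7,r2:Add1,r3:23,r4:8,r5:Add2
  c6: issue MUL r1<-Mul2  regs: r0:3,r1:Mul2,r2:Add1,r3:23,r4:8,r5:Add2
  c7: CDB Add2=4; stall  regs: r0:3,r1:Mul2,r2:Add1,r3:23,r4:8,r5:4
  c8: CDB Mul1=21; issue MUL r4<-Mul1  regs: r0:3,r1:Mul2,r2:Add1,r3:23,r4:Mul1,r5:4
  c9: issue ADD r3<-Add2  regs: r0:3,r1:Mul2,r2:Add1,r3:Add2,r4:Mul1,r5:4
  c10: CDB Add1=24  regs: r0:3,r1:Mul2,r2:24,r3:Add2,r4:Mul1,r5:4
  c11: -  regs: r0:3,r1:Mul2,r2:24,r3:Add2,r4:Mul1,r5:4
  c12: -  regs: r0:3,r1:Mul2,r2:24,r3:Add2,r4:Mul1,r5:4
  c13: -  regs: r0:3,r1:Mul2,r2:24,r3:Add2,r4:Mul1,r5:4
  c14: -  regs: r0:3,r1:Mul2,r2:24,r3:Add2,r4:Mul1,r5:4
  c15: CDB Mul2=72  regs: r0:3,r1:72,r2:24,r3:Add2,r4:Mul1,r5:4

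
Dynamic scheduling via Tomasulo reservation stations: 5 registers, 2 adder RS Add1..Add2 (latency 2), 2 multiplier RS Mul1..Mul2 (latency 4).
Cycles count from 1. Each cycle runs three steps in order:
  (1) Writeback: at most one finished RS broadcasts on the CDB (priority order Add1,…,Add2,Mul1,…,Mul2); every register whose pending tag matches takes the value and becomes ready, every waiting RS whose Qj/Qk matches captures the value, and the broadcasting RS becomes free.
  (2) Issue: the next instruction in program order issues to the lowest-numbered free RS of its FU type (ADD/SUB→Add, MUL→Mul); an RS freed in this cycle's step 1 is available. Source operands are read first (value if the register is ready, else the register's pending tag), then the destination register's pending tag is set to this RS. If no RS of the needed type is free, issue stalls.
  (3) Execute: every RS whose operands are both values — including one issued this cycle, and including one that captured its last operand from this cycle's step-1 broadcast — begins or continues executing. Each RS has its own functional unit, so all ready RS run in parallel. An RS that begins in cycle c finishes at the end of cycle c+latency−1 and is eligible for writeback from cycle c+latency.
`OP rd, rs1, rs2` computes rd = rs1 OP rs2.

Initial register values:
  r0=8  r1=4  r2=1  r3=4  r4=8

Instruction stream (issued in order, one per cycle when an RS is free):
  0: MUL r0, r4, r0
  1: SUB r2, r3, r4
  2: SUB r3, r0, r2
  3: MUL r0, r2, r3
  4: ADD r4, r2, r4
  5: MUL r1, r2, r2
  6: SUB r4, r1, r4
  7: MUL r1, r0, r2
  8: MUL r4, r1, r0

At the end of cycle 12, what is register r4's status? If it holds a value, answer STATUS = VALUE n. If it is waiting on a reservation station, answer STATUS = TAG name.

cycle 1: issue MUL r0<-Mul1 // r0:Mul1,r1:4,r2:1,r3:4,r4:8
cycle 2: issue SUB r2<-Add1 // r0:Mul1,r1:4,r2:Add1,r3:4,r4:8
cycle 3: issue SUB r3<-Add2 // r0:Mul1,r1:4,r2:Add1,r3:Add2,r4:8
cycle 4: CDB Add1=-4; issue MUL r0<-Mul2 // r0:Mul2,r1:4,r2:-4,r3:Add2,r4:8
cycle 5: CDB Mul1=64; issue ADD r4<-Add1 // r0:Mul2,r1:4,r2:-4,r3:Add2,r4:Add1
cycle 6: issue MUL r1<-Mul1 // r0:Mul2,r1:Mul1,r2:-4,r3:Add2,r4:Add1
cycle 7: CDB Add1=4; issue SUB r4<-Add1 // r0:Mul2,r1:Mul1,r2:-4,r3:Add2,r4:Add1
cycle 8: CDB Add2=68; stall // r0:Mul2,r1:Mul1,r2:-4,r3:68,r4:Add1
cycle 9: stall // r0:Mul2,r1:Mul1,r2:-4,r3:68,r4:Add1
cycle 10: CDB Mul1=16; issue MUL r1<-Mul1 // r0:Mul2,r1:Mul1,r2:-4,r3:68,r4:Add1
cycle 11: stall // r0:Mul2,r1:Mul1,r2:-4,r3:68,r4:Add1
cycle 12: CDB Add1=12; stall // r0:Mul2,r1:Mul1,r2:-4,r3:68,r4:12

STATUS = VALUE 12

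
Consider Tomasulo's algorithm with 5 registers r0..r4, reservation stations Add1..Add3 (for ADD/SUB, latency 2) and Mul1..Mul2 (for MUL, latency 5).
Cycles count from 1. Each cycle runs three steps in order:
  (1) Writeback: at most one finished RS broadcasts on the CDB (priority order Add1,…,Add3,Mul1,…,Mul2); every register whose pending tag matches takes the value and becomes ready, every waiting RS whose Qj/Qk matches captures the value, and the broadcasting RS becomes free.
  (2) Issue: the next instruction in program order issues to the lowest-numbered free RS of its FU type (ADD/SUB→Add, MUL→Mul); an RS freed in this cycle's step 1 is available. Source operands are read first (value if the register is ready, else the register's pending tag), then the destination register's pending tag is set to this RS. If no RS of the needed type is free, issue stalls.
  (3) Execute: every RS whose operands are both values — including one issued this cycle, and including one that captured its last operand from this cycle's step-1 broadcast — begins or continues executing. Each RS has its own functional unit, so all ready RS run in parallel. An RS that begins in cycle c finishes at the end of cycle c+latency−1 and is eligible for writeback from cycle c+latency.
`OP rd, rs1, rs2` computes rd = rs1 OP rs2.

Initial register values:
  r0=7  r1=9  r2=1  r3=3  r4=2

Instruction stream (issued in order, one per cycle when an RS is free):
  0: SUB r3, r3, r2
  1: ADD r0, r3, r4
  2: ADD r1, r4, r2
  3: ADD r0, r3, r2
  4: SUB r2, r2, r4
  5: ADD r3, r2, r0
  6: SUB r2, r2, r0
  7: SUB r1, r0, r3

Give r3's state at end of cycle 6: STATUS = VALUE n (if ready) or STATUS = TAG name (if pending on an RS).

  c1: issue SUB r3<-Add1  regs: r0:7,r1:9,r2:1,r3:Add1,r4:2
  c2: issue ADD r0<-Add2  regs: r0:Add2,r1:9,r2:1,r3:Add1,r4:2
  c3: CDB Add1=2; issue ADD r1<-Add1  regs: r0:Add2,r1:Add1,r2:1,r3:2,r4:2
  c4: issue ADD r0<-Add3  regs: r0:Add3,r1:Add1,r2:1,r3:2,r4:2
  c5: CDB Add1=3; issue SUB r2<-Add1  regs: r0:Add3,r1:3,r2:Add1,r3:2,r4:2
  c6: CDB Add2=4; issue ADD r3<-Add2  regs: r0:Add3,r1:3,r2:Add1,r3:Add2,r4:2

STATUS = TAG Add2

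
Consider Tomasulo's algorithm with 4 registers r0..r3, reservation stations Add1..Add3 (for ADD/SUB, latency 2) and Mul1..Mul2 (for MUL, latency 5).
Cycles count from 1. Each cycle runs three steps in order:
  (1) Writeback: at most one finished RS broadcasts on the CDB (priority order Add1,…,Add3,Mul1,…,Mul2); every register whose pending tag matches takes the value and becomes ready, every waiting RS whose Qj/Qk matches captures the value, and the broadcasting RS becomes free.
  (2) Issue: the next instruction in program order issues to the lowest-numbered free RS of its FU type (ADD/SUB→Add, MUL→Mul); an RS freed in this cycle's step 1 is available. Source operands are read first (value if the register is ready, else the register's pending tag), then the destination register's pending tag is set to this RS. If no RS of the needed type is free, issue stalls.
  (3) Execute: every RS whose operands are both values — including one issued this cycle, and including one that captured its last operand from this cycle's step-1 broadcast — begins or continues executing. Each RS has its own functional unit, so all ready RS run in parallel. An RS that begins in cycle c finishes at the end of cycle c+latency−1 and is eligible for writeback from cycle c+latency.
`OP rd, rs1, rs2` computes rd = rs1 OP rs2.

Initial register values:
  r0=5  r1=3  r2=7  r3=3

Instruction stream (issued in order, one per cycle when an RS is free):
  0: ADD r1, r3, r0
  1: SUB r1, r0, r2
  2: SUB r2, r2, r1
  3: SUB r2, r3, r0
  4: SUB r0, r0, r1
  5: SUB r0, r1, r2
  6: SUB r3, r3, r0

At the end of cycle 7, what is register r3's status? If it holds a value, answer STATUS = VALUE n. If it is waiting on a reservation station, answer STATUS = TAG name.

STATUS = TAG Add2

cycle 1: issue ADD r1<-Add1 // r0:5,r1:Add1,r2:7,r3:3
cycle 2: issue SUB r1<-Add2 // r0:5,r1:Add2,r2:7,r3:3
cycle 3: CDB Add1=8; issue SUB r2<-Add1 // r0:5,r1:Add2,r2:Add1,r3:3
cycle 4: CDB Add2=-2; issue SUB r2<-Add2 // r0:5,r1:-2,r2:Add2,r3:3
cycle 5: issue SUB r0<-Add3 // r0:Add3,r1:-2,r2:Add2,r3:3
cycle 6: CDB Add1=9; issue SUB r0<-Add1 // r0:Add1,r1:-2,r2:Add2,r3:3
cycle 7: CDB Add2=-2; issue SUB r3<-Add2 // r0:Add1,r1:-2,r2:-2,r3:Add2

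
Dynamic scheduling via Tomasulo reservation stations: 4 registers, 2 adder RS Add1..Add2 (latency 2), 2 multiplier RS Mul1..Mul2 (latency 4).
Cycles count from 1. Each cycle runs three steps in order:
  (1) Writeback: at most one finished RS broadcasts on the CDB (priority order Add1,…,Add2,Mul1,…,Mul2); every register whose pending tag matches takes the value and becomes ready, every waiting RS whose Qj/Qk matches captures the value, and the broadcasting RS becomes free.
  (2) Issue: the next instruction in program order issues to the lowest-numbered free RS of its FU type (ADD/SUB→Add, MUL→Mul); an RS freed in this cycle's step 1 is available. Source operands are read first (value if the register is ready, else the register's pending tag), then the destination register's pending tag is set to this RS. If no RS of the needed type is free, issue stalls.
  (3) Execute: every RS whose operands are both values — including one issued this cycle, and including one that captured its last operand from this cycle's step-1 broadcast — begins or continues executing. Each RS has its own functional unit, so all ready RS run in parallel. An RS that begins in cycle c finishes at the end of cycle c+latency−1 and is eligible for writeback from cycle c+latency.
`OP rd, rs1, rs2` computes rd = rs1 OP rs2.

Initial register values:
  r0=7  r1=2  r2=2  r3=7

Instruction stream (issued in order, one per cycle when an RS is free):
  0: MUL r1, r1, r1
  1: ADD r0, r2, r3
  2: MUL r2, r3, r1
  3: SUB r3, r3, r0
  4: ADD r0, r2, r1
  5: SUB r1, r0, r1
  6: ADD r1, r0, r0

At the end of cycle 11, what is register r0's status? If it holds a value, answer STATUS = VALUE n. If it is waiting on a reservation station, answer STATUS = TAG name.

  c1: issue MUL r1<-Mul1  regs: r0:7,r1:Mul1,r2:2,r3:7
  c2: issue ADD r0<-Add1  regs: r0:Add1,r1:Mul1,r2:2,r3:7
  c3: issue MUL r2<-Mul2  regs: r0:Add1,r1:Mul1,r2:Mul2,r3:7
  c4: CDB Add1=9; issue SUB r3<-Add1  regs: r0:9,r1:Mul1,r2:Mul2,r3:Add1
  c5: CDB Mul1=4; issue ADD r0<-Add2  regs: r0:Add2,r1:4,r2:Mul2,r3:Add1
  c6: CDB Add1=-2; issue SUB r1<-Add1  regs: r0:Add2,r1:Add1,r2:Mul2,r3:-2
  c7: stall  regs: r0:Add2,r1:Add1,r2:Mul2,r3:-2
  c8: stall  regs: r0:Add2,r1:Add1,r2:Mul2,r3:-2
  c9: CDB Mul2=28; stall  regs: r0:Add2,r1:Add1,r2:28,r3:-2
  c10: stall  regs: r0:Add2,r1:Add1,r2:28,r3:-2
  c11: CDB Add2=32; issue ADD r1<-Add2  regs: r0:32,r1:Add2,r2:28,r3:-2

STATUS = VALUE 32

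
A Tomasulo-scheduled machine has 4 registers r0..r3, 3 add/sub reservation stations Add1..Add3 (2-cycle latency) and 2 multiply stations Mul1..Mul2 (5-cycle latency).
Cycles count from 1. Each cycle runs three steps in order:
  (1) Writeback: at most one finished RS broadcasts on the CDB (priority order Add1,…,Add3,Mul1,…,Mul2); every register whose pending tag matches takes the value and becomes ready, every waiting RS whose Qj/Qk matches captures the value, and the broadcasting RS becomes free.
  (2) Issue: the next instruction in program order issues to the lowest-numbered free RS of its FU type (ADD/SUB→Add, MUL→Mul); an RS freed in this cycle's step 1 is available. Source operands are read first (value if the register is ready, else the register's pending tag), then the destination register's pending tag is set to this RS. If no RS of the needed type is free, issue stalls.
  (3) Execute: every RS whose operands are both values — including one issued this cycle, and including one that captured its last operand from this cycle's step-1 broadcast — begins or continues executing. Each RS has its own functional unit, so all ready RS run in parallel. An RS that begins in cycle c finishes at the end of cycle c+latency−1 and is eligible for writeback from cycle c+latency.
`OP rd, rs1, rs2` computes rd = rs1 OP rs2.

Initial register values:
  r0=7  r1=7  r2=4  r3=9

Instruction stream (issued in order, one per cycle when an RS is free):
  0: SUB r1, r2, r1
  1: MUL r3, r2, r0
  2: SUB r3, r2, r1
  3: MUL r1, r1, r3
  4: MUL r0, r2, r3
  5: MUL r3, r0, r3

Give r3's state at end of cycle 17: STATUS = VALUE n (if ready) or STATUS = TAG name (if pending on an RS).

cycle 1: issue SUB r1<-Add1 // r0:7,r1:Add1,r2:4,r3:9
cycle 2: issue MUL r3<-Mul1 // r0:7,r1:Add1,r2:4,r3:Mul1
cycle 3: CDB Add1=-3; issue SUB r3<-Add1 // r0:7,r1:-3,r2:4,r3:Add1
cycle 4: issue MUL r1<-Mul2 // r0:7,r1:Mul2,r2:4,r3:Add1
cycle 5: CDB Add1=7; stall // r0:7,r1:Mul2,r2:4,r3:7
cycle 6: stall // r0:7,r1:Mul2,r2:4,r3:7
cycle 7: CDB Mul1=28; issue MUL r0<-Mul1 // r0:Mul1,r1:Mul2,r2:4,r3:7
cycle 8: stall // r0:Mul1,r1:Mul2,r2:4,r3:7
cycle 9: stall // r0:Mul1,r1:Mul2,r2:4,r3:7
cycle 10: CDB Mul2=-21; issue MUL r3<-Mul2 // r0:Mul1,r1:-21,r2:4,r3:Mul2
cycle 11: - // r0:Mul1,r1:-21,r2:4,r3:Mul2
cycle 12: CDB Mul1=28 // r0:28,r1:-21,r2:4,r3:Mul2
cycle 13: - // r0:28,r1:-21,r2:4,r3:Mul2
cycle 14: - // r0:28,r1:-21,r2:4,r3:Mul2
cycle 15: - // r0:28,r1:-21,r2:4,r3:Mul2
cycle 16: - // r0:28,r1:-21,r2:4,r3:Mul2
cycle 17: CDB Mul2=196 // r0:28,r1:-21,r2:4,r3:196

STATUS = VALUE 196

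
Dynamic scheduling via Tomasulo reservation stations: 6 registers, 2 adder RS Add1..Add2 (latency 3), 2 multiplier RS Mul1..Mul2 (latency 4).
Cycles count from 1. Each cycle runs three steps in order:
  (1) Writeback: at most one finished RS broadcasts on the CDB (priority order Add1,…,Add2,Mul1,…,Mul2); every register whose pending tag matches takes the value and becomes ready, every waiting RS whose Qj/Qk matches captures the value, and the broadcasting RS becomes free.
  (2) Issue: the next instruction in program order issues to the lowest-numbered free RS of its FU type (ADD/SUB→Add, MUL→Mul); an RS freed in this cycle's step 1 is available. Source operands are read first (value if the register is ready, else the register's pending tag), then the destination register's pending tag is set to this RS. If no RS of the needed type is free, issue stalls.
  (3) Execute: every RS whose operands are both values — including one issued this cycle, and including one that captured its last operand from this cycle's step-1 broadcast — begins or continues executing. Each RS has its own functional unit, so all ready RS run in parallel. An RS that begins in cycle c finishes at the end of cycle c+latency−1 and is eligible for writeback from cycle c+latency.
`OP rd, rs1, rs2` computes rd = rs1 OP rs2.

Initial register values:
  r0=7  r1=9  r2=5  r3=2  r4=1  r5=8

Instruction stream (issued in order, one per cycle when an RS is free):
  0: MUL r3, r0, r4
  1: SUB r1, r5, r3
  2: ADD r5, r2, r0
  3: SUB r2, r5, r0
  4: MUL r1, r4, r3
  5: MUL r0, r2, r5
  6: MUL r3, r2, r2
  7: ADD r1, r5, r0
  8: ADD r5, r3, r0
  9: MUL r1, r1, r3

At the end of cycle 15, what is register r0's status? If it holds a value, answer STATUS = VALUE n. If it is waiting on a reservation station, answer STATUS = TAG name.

STATUS = VALUE 60

  c1: issue MUL r3<-Mul1  regs: r0:7,r1:9,r2:5,r3:Mul1,r4:1,r5:8
  c2: issue SUB r1<-Add1  regs: r0:7,r1:Add1,r2:5,r3:Mul1,r4:1,r5:8
  c3: issue ADD r5<-Add2  regs: r0:7,r1:Add1,r2:5,r3:Mul1,r4:1,r5:Add2
  c4: stall  regs: r0:7,r1:Add1,r2:5,r3:Mul1,r4:1,r5:Add2
  c5: CDB Mul1=7; stall  regs: r0:7,r1:Add1,r2:5,r3:7,r4:1,r5:Add2
  c6: CDB Add2=12; issue SUB r2<-Add2  regs: r0:7,r1:Add1,r2:Add2,r3:7,r4:1,r5:12
  c7: issue MUL r1<-Mul1  regs: r0:7,r1:Mul1,r2:Add2,r3:7,r4:1,r5:12
  c8: CDB Add1=1; issue MUL r0<-Mul2  regs: r0:Mul2,r1:Mul1,r2:Add2,r3:7,r4:1,r5:12
  c9: CDB Add2=5; stall  regs: r0:Mul2,r1:Mul1,r2:5,r3:7,r4:1,r5:12
  c10: stall  regs: r0:Mul2,r1:Mul1,r2:5,r3:7,r4:1,r5:12
  c11: CDB Mul1=7; issue MUL r3<-Mul1  regs: r0:Mul2,r1:7,r2:5,r3:Mul1,r4:1,r5:12
  c12: issue ADD r1<-Add1  regs: r0:Mul2,r1:Add1,r2:5,r3:Mul1,r4:1,r5:12
  c13: CDB Mul2=60; issue ADD r5<-Add2  regs: r0:60,r1:Add1,r2:5,r3:Mul1,r4:1,r5:Add2
  c14: issue MUL r1<-Mul2  regs: r0:60,r1:Mul2,r2:5,r3:Mul1,r4:1,r5:Add2
  c15: CDB Mul1=25  regs: r0:60,r1:Mul2,r2:5,r3:25,r4:1,r5:Add2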